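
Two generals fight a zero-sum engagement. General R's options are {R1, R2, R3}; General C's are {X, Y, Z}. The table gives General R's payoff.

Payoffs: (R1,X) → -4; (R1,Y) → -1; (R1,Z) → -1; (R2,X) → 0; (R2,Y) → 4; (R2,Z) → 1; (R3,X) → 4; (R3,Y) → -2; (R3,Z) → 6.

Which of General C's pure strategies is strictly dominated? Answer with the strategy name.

Z

X holds General R's payoff strictly below Z in every row: -4 < -1, 0 < 1, 4 < 6.
So Z is strictly dominated for General C.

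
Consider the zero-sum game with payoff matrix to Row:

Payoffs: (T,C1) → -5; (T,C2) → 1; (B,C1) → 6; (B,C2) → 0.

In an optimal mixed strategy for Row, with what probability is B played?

1/2

Row minima: T → -5, B → 0; maximin = 0.
Column maxima: C1 → 6, C2 → 1; minimax = 1.
0 ≠ 1, so there is no saddle point; optimal play is mixed.
Let Row play T with probability p. Expected payoff against C1: (-5)p + 6(1−p) = −11p + 6; against C2: 1p + 0(1−p) = p.
Setting these equal: −11p + 6 = p ⇒ −12p = -6 ⇒ p = 1/2, and the value is (-11)·(1/2) + 6 = 1/2.
For Column: with q = P(C1), equating T's and B's payoffs gives −6q + 1 = 6q ⇒ q = 1/12.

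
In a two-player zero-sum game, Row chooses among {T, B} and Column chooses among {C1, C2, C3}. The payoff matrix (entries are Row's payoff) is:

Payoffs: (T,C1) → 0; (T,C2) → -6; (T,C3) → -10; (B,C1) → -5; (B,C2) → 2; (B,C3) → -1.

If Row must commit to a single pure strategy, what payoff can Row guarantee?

Row minima: T → -10, B → -5.
The best of these is -5.

-5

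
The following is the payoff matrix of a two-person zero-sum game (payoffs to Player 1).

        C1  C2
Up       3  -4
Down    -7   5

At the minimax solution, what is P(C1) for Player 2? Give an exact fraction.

9/19

Row minima: Up → -4, Down → -7; maximin = -4.
Column maxima: C1 → 3, C2 → 5; minimax = 3.
-4 ≠ 3, so there is no saddle point; optimal play is mixed.
Let Player 1 play Up with probability p. Expected payoff against C1: 3p + (-7)(1−p) = 10p − 7; against C2: (-4)p + 5(1−p) = −9p + 5.
Setting these equal: 10p − 7 = −9p + 5 ⇒ 19p = 12 ⇒ p = 12/19, and the value is (10)·(12/19) − 7 = -13/19.
For Player 2: with q = P(C1), equating Up's and Down's payoffs gives 7q − 4 = −12q + 5 ⇒ q = 9/19.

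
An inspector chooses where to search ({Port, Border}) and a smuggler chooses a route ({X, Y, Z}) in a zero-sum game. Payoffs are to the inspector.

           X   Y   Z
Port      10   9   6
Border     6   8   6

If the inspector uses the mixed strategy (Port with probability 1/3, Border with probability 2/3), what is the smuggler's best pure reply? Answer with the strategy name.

Z

If the smuggler plays X, the inspector's expected payoff is (1/3)·10 + (2/3)·6 = 22/3.
If the smuggler plays Y, the inspector's expected payoff is (1/3)·9 + (2/3)·8 = 25/3.
If the smuggler plays Z, the inspector's expected payoff is (1/3)·6 + (2/3)·6 = 6.
The smuggler minimizes the inspector's payoff; the smallest is 6, so the best response is Z.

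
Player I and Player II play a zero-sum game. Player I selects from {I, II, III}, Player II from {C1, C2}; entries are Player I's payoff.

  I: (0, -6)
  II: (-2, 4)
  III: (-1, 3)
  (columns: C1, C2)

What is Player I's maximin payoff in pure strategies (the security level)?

-1

Row minima: I → -6, II → -2, III → -1.
The best of these is -1.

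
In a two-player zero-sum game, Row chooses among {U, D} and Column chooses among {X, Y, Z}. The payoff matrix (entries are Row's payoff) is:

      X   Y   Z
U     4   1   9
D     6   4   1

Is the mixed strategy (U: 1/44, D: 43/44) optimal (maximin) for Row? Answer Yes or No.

No

Against X this mix gives (1/44)·4 + (43/44)·6 = 131/22.
Against Y this mix gives (1/44)·1 + (43/44)·4 = 173/44.
Against Z this mix gives (1/44)·9 + (43/44)·1 = 13/11.
Column will play Z, holding Row to 13/11. Shifting weight toward the row that does better against Z would raise this floor (the equalizing mix achieves 35/11 against both Z and Y), so the proposed strategy is not optimal.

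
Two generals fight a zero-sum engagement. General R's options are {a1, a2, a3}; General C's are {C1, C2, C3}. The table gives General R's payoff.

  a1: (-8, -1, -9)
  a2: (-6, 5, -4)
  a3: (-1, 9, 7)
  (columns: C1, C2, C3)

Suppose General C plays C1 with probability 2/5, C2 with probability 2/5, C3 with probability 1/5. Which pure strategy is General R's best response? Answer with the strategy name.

a3

Expected payoff of a1: (2/5)·(-8) + (2/5)·(-1) + (1/5)·(-9) = -27/5.
Expected payoff of a2: (2/5)·(-6) + (2/5)·5 + (1/5)·(-4) = -6/5.
Expected payoff of a3: (2/5)·(-1) + (2/5)·9 + (1/5)·7 = 23/5.
The largest is 23/5, so General R's best response is a3.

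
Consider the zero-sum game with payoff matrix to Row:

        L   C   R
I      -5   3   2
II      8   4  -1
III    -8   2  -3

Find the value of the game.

Row minima: I → -5, II → -1, III → -8; maximin = -1.
Column maxima: L → 8, C → 4, R → 2; minimax = 2.
-1 ≠ 2, so there is no saddle point; optimal play is mixed.
III is strictly dominated by I, so Row never plays it.
C is strictly dominated by R (it gives Row strictly more in every row), so Column never plays it.
On the remaining 2×2 (I, II vs L, R):
Let Row play I with probability p. Expected payoff against L: (-5)p + 8(1−p) = −13p + 8; against R: 2p + (-1)(1−p) = 3p − 1.
Setting these equal: −13p + 8 = 3p − 1 ⇒ −16p = -9 ⇒ p = 9/16, and the value is (-13)·(9/16) + 8 = 11/16.
For Column: with q = P(L), equating I's and II's payoffs gives −7q + 2 = 9q − 1 ⇒ q = 3/16.

11/16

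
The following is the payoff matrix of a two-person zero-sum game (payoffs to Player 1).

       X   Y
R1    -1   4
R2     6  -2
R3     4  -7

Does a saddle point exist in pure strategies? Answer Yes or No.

No

Row minima: R1 → -1, R2 → -2, R3 → -7; maximin = -1.
Column maxima: X → 6, Y → 4; minimax = 4.
-1 ≠ 4, so no pure-strategy equilibrium exists.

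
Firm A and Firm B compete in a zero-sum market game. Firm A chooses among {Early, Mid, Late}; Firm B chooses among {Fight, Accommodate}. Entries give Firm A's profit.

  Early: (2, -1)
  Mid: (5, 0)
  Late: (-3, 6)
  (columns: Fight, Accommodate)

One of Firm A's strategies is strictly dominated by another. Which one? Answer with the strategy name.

Early

Mid gives a strictly higher payoff than Early against every column: 5 > 2, 0 > -1.
So Early is strictly dominated and Firm A never plays it.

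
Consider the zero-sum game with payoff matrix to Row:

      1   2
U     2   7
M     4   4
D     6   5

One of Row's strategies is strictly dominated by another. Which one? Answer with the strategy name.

M

D gives a strictly higher payoff than M against every column: 6 > 4, 5 > 4.
So M is strictly dominated and Row never plays it.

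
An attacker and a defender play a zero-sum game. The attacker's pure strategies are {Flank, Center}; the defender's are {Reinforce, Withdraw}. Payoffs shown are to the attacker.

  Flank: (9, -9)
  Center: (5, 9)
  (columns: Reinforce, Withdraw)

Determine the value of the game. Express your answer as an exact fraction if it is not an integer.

Row minima: Flank → -9, Center → 5; maximin = 5.
Column maxima: Reinforce → 9, Withdraw → 9; minimax = 9.
5 ≠ 9, so there is no saddle point; optimal play is mixed.
Let the attacker play Flank with probability p. Expected payoff against Reinforce: 9p + 5(1−p) = 4p + 5; against Withdraw: (-9)p + 9(1−p) = −18p + 9.
Setting these equal: 4p + 5 = −18p + 9 ⇒ 22p = 4 ⇒ p = 2/11, and the value is (4)·(2/11) + 5 = 63/11.
For the defender: with q = P(Reinforce), equating Flank's and Center's payoffs gives 18q − 9 = −4q + 9 ⇒ q = 9/11.

63/11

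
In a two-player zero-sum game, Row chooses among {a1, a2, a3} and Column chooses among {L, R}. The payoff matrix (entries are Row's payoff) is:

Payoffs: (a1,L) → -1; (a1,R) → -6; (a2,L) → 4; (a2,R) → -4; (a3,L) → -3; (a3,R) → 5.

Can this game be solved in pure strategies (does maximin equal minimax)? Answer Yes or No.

Row minima: a1 → -6, a2 → -4, a3 → -3; maximin = -3.
Column maxima: L → 4, R → 5; minimax = 4.
-3 ≠ 4, so no pure-strategy equilibrium exists.

No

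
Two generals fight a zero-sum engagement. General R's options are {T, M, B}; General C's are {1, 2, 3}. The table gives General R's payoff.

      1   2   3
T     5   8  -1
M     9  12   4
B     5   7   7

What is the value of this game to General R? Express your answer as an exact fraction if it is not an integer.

43/7

Row minima: T → -1, M → 4, B → 5; maximin = 5.
Column maxima: 1 → 9, 2 → 12, 3 → 7; minimax = 7.
5 ≠ 7, so there is no saddle point; optimal play is mixed.
T is strictly dominated by M, so General R never plays it.
2 is strictly dominated by 1 (it gives General R strictly more in every row), so General C never plays it.
On the remaining 2×2 (M, B vs 1, 3):
Let General R play M with probability p. Expected payoff against 1: 9p + 5(1−p) = 4p + 5; against 3: 4p + 7(1−p) = −3p + 7.
Setting these equal: 4p + 5 = −3p + 7 ⇒ 7p = 2 ⇒ p = 2/7, and the value is (4)·(2/7) + 5 = 43/7.
For General C: with q = P(1), equating M's and B's payoffs gives 5q + 4 = −2q + 7 ⇒ q = 3/7.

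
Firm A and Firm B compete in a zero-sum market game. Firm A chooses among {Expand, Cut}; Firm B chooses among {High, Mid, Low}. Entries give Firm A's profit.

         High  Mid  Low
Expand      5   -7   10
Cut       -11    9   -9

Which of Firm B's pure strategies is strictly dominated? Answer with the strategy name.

High holds Firm A's payoff strictly below Low in every row: 5 < 10, -11 < -9.
So Low is strictly dominated for Firm B.

Low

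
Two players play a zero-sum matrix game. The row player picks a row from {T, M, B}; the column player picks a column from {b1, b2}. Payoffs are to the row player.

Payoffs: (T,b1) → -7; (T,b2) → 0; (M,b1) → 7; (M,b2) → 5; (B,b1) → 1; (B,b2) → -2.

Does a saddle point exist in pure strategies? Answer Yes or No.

Row minima: T → -7, M → 5, B → -2; maximin = 5.
Column maxima: b1 → 7, b2 → 5; minimax = 5.
maximin = minimax = 5, so a saddle point exists.

Yes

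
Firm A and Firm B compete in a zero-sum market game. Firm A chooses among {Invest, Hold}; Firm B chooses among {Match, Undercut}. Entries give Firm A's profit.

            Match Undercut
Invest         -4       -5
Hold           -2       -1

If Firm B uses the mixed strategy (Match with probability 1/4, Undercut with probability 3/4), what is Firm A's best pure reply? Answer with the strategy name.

Expected payoff of Invest: (1/4)·(-4) + (3/4)·(-5) = -19/4.
Expected payoff of Hold: (1/4)·(-2) + (3/4)·(-1) = -5/4.
The largest is -5/4, so Firm A's best response is Hold.

Hold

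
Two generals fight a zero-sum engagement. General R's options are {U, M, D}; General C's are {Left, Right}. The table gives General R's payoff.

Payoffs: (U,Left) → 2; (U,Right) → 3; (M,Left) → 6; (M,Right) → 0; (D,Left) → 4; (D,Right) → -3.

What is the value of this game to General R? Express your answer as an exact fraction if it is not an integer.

18/7

Row minima: U → 2, M → 0, D → -3; maximin = 2.
Column maxima: Left → 6, Right → 3; minimax = 3.
2 ≠ 3, so there is no saddle point; optimal play is mixed.
D is strictly dominated by M, so General R never plays it.
On the remaining 2×2 (U, M vs Left, Right):
Let General R play U with probability p. Expected payoff against Left: 2p + 6(1−p) = −4p + 6; against Right: 3p + 0(1−p) = 3p.
Setting these equal: −4p + 6 = 3p ⇒ −7p = -6 ⇒ p = 6/7, and the value is (-4)·(6/7) + 6 = 18/7.
For General C: with q = P(Left), equating U's and M's payoffs gives −q + 3 = 6q ⇒ q = 3/7.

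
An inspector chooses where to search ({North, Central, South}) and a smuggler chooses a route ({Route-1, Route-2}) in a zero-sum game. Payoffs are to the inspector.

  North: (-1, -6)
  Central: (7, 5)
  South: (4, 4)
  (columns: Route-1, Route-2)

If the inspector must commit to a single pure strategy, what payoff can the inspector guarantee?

Row minima: North → -6, Central → 5, South → 4.
The best of these is 5.

5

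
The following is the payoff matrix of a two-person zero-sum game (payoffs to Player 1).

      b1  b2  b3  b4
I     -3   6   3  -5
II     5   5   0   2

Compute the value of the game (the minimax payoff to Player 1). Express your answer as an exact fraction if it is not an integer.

Row minima: I → -5, II → 0; maximin = 0.
Column maxima: b1 → 5, b2 → 6, b3 → 3, b4 → 2; minimax = 2.
0 ≠ 2, so there is no saddle point; optimal play is mixed.
b1 is strictly dominated by b4 (it gives Player 1 strictly more in every row), so Player 2 never plays it.
b2 is strictly dominated by b3 (it gives Player 1 strictly more in every row), so Player 2 never plays it.
On the remaining 2×2 (I, II vs b3, b4):
Let Player 1 play I with probability p. Expected payoff against b3: 3p + 0(1−p) = 3p; against b4: (-5)p + 2(1−p) = −7p + 2.
Setting these equal: 3p = −7p + 2 ⇒ 10p = 2 ⇒ p = 1/5, and the value is (3)·(1/5) = 3/5.
For Player 2: with q = P(b3), equating I's and II's payoffs gives 8q − 5 = −2q + 2 ⇒ q = 7/10.

3/5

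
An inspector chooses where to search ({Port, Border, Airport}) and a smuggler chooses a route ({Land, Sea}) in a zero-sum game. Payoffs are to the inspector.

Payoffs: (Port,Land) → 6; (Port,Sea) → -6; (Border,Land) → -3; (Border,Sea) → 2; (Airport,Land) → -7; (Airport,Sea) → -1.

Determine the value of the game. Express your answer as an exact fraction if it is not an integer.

-6/17

Row minima: Port → -6, Border → -3, Airport → -7; maximin = -3.
Column maxima: Land → 6, Sea → 2; minimax = 2.
-3 ≠ 2, so there is no saddle point; optimal play is mixed.
Airport is strictly dominated by Border, so the inspector never plays it.
On the remaining 2×2 (Port, Border vs Land, Sea):
Let the inspector play Port with probability p. Expected payoff against Land: 6p + (-3)(1−p) = 9p − 3; against Sea: (-6)p + 2(1−p) = −8p + 2.
Setting these equal: 9p − 3 = −8p + 2 ⇒ 17p = 5 ⇒ p = 5/17, and the value is (9)·(5/17) − 3 = -6/17.
For the smuggler: with q = P(Land), equating Port's and Border's payoffs gives 12q − 6 = −5q + 2 ⇒ q = 8/17.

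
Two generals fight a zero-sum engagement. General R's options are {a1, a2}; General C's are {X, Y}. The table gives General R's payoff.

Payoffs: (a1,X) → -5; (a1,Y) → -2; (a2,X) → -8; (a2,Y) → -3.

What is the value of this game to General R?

-5

Row minima: a1 → -5, a2 → -8; maximin = -5.
Column maxima: X → -5, Y → -2; minimax = -5.
Since maximin = minimax = -5, there is a saddle point and the value is -5.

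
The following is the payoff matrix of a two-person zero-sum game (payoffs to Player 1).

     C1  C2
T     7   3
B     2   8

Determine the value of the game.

5

Row minima: T → 3, B → 2; maximin = 3.
Column maxima: C1 → 7, C2 → 8; minimax = 7.
3 ≠ 7, so there is no saddle point; optimal play is mixed.
Let Player 1 play T with probability p. Expected payoff against C1: 7p + 2(1−p) = 5p + 2; against C2: 3p + 8(1−p) = −5p + 8.
Setting these equal: 5p + 2 = −5p + 8 ⇒ 10p = 6 ⇒ p = 3/5, and the value is (5)·(3/5) + 2 = 5.
For Player 2: with q = P(C1), equating T's and B's payoffs gives 4q + 3 = −6q + 8 ⇒ q = 1/2.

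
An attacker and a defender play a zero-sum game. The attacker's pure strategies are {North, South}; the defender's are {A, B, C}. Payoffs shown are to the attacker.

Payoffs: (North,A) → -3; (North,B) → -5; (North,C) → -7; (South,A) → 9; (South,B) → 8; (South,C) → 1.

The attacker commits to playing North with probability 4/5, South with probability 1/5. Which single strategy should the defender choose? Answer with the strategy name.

C

If the defender plays A, the attacker's expected payoff is (4/5)·(-3) + (1/5)·9 = -3/5.
If the defender plays B, the attacker's expected payoff is (4/5)·(-5) + (1/5)·8 = -12/5.
If the defender plays C, the attacker's expected payoff is (4/5)·(-7) + (1/5)·1 = -27/5.
The defender minimizes the attacker's payoff; the smallest is -27/5, so the best response is C.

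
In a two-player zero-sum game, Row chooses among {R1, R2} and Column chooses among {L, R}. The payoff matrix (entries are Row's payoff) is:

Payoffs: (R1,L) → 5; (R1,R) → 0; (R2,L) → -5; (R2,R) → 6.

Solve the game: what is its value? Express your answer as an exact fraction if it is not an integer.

Row minima: R1 → 0, R2 → -5; maximin = 0.
Column maxima: L → 5, R → 6; minimax = 5.
0 ≠ 5, so there is no saddle point; optimal play is mixed.
Let Row play R1 with probability p. Expected payoff against L: 5p + (-5)(1−p) = 10p − 5; against R: 0p + 6(1−p) = −6p + 6.
Setting these equal: 10p − 5 = −6p + 6 ⇒ 16p = 11 ⇒ p = 11/16, and the value is (10)·(11/16) − 5 = 15/8.
For Column: with q = P(L), equating R1's and R2's payoffs gives 5q = −11q + 6 ⇒ q = 3/8.

15/8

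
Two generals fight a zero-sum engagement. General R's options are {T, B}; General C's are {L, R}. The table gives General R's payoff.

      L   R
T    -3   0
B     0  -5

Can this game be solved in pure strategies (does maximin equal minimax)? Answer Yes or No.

No

Row minima: T → -3, B → -5; maximin = -3.
Column maxima: L → 0, R → 0; minimax = 0.
-3 ≠ 0, so no pure-strategy equilibrium exists.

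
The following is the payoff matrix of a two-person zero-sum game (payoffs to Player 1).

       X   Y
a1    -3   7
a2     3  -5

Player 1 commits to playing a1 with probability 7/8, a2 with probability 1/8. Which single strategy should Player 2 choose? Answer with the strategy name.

If Player 2 plays X, Player 1's expected payoff is (7/8)·(-3) + (1/8)·3 = -9/4.
If Player 2 plays Y, Player 1's expected payoff is (7/8)·7 + (1/8)·(-5) = 11/2.
Player 2 minimizes Player 1's payoff; the smallest is -9/4, so the best response is X.

X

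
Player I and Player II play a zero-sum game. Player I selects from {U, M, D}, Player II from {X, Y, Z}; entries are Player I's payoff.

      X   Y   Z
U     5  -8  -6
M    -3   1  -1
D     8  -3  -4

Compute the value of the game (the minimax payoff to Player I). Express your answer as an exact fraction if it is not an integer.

-10/7

Row minima: U → -8, M → -3, D → -4; maximin = -3.
Column maxima: X → 8, Y → 1, Z → -1; minimax = -1.
-3 ≠ -1, so there is no saddle point; optimal play is mixed.
U is strictly dominated by D, so Player I never plays it.
With U eliminated, Y is strictly dominated by Z (it gives Player I strictly more in every remaining row), so Player II never plays it.
On the remaining 2×2 (M, D vs X, Z):
Let Player I play M with probability p. Expected payoff against X: (-3)p + 8(1−p) = −11p + 8; against Z: (-1)p + (-4)(1−p) = 3p − 4.
Setting these equal: −11p + 8 = 3p − 4 ⇒ −14p = -12 ⇒ p = 6/7, and the value is (-11)·(6/7) + 8 = -10/7.
For Player II: with q = P(X), equating M's and D's payoffs gives −2q − 1 = 12q − 4 ⇒ q = 3/14.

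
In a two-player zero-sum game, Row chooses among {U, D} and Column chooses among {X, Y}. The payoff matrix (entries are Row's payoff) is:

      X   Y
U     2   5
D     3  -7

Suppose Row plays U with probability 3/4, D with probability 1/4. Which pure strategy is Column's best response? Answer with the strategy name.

If Column plays X, Row's expected payoff is (3/4)·2 + (1/4)·3 = 9/4.
If Column plays Y, Row's expected payoff is (3/4)·5 + (1/4)·(-7) = 2.
Column minimizes Row's payoff; the smallest is 2, so the best response is Y.

Y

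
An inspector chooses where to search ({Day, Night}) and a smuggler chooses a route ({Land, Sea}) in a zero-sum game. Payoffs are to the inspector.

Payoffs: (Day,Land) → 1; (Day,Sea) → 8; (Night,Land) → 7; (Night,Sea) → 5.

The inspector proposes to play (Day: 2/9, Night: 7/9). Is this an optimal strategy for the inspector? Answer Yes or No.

Yes

Against Land this mix gives (2/9)·1 + (7/9)·7 = 17/3.
Against Sea this mix gives (2/9)·8 + (7/9)·5 = 17/3.
All of the smuggler's active replies (Land, Sea) yield 17/3, and no column does worse for the inspector. The mix makes the smuggler indifferent and guarantees 17/3, so it is optimal.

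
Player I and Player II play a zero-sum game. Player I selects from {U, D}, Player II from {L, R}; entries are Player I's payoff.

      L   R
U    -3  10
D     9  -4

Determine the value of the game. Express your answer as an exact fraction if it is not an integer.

Row minima: U → -3, D → -4; maximin = -3.
Column maxima: L → 9, R → 10; minimax = 9.
-3 ≠ 9, so there is no saddle point; optimal play is mixed.
Let Player I play U with probability p. Expected payoff against L: (-3)p + 9(1−p) = −12p + 9; against R: 10p + (-4)(1−p) = 14p − 4.
Setting these equal: −12p + 9 = 14p − 4 ⇒ −26p = -13 ⇒ p = 1/2, and the value is (-12)·(1/2) + 9 = 3.
For Player II: with q = P(L), equating U's and D's payoffs gives −13q + 10 = 13q − 4 ⇒ q = 7/13.

3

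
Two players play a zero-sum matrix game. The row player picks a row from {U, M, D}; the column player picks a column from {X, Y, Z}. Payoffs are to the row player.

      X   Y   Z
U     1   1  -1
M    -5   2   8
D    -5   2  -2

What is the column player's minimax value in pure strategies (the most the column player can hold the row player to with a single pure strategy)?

Column maxima: X → 1, Y → 2, Z → 8.
The smallest of these is 1.

1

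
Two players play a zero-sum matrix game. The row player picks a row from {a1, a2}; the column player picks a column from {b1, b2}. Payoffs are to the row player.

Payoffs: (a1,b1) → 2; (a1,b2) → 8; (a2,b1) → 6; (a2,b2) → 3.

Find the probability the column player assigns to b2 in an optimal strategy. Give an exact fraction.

4/9

Row minima: a1 → 2, a2 → 3; maximin = 3.
Column maxima: b1 → 6, b2 → 8; minimax = 6.
3 ≠ 6, so there is no saddle point; optimal play is mixed.
Let the row player play a1 with probability p. Expected payoff against b1: 2p + 6(1−p) = −4p + 6; against b2: 8p + 3(1−p) = 5p + 3.
Setting these equal: −4p + 6 = 5p + 3 ⇒ −9p = -3 ⇒ p = 1/3, and the value is (-4)·(1/3) + 6 = 14/3.
For the column player: with q = P(b1), equating a1's and a2's payoffs gives −6q + 8 = 3q + 3 ⇒ q = 5/9.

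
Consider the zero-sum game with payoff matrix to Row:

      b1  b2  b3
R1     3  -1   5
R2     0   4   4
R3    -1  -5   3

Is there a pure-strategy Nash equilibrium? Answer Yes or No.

No

Row minima: R1 → -1, R2 → 0, R3 → -5; maximin = 0.
Column maxima: b1 → 3, b2 → 4, b3 → 5; minimax = 3.
0 ≠ 3, so no pure-strategy equilibrium exists.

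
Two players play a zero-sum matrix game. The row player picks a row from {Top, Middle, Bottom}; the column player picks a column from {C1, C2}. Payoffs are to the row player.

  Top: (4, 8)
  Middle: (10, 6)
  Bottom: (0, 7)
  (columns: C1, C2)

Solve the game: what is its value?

Row minima: Top → 4, Middle → 6, Bottom → 0; maximin = 6.
Column maxima: C1 → 10, C2 → 8; minimax = 8.
6 ≠ 8, so there is no saddle point; optimal play is mixed.
Bottom is strictly dominated by Top, so the row player never plays it.
On the remaining 2×2 (Top, Middle vs C1, C2):
Let the row player play Top with probability p. Expected payoff against C1: 4p + 10(1−p) = −6p + 10; against C2: 8p + 6(1−p) = 2p + 6.
Setting these equal: −6p + 10 = 2p + 6 ⇒ −8p = -4 ⇒ p = 1/2, and the value is (-6)·(1/2) + 10 = 7.
For the column player: with q = P(C1), equating Top's and Middle's payoffs gives −4q + 8 = 4q + 6 ⇒ q = 1/4.

7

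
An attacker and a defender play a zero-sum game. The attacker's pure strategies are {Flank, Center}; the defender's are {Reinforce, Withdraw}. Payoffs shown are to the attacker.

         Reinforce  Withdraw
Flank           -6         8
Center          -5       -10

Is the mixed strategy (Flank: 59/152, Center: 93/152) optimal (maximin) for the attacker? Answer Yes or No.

No

Against Reinforce this mix gives (59/152)·(-6) + (93/152)·(-5) = -819/152.
Against Withdraw this mix gives (59/152)·8 + (93/152)·(-10) = -229/76.
The defender will play Reinforce, holding the attacker to -819/152. Shifting weight toward the row that does better against Reinforce would raise this floor (the equalizing mix achieves -100/19 against both Reinforce and Withdraw), so the proposed strategy is not optimal.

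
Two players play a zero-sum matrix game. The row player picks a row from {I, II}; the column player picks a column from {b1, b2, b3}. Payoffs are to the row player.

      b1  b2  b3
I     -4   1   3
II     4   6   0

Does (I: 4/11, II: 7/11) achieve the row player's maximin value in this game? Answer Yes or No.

Against b1 this mix gives (4/11)·(-4) + (7/11)·4 = 12/11.
Against b2 this mix gives (4/11)·1 + (7/11)·6 = 46/11.
Against b3 this mix gives (4/11)·3 + (7/11)·0 = 12/11.
All of the column player's active replies (b1, b3) yield 12/11, and no column does worse for the row player. The mix makes the column player indifferent and guarantees 12/11, so it is optimal.

Yes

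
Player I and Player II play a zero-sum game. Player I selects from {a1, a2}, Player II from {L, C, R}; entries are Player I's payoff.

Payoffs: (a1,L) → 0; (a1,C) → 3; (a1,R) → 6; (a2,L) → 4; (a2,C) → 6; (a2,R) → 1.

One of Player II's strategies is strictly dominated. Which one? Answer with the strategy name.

L holds Player I's payoff strictly below C in every row: 0 < 3, 4 < 6.
So C is strictly dominated for Player II.

C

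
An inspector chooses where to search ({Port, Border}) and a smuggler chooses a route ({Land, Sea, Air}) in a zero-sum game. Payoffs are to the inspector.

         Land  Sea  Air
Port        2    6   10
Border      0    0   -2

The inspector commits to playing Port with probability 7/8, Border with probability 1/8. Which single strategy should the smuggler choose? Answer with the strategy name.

If the smuggler plays Land, the inspector's expected payoff is (7/8)·2 + (1/8)·0 = 7/4.
If the smuggler plays Sea, the inspector's expected payoff is (7/8)·6 + (1/8)·0 = 21/4.
If the smuggler plays Air, the inspector's expected payoff is (7/8)·10 + (1/8)·(-2) = 17/2.
The smuggler minimizes the inspector's payoff; the smallest is 7/4, so the best response is Land.

Land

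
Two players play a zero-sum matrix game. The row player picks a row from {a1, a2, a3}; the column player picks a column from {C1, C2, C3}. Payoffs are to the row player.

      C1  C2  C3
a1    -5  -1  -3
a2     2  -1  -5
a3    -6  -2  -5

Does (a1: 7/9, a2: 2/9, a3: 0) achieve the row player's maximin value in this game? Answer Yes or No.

Yes

Against C1 this mix gives (7/9)·(-5) + (2/9)·2 = -31/9.
Against C2 this mix gives (7/9)·(-1) + (2/9)·(-1) = -1.
Against C3 this mix gives (7/9)·(-3) + (2/9)·(-5) = -31/9.
All of the column player's active replies (C1, C3) yield -31/9, and no column does worse for the row player. The mix makes the column player indifferent and guarantees -31/9, so it is optimal.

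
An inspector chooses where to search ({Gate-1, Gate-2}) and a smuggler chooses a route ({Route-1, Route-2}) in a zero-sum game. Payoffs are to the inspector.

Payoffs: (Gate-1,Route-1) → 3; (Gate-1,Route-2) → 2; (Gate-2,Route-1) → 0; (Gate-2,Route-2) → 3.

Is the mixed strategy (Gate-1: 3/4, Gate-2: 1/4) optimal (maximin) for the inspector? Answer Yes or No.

Against Route-1 this mix gives (3/4)·3 + (1/4)·0 = 9/4.
Against Route-2 this mix gives (3/4)·2 + (1/4)·3 = 9/4.
All of the smuggler's active replies (Route-1, Route-2) yield 9/4, and no column does worse for the inspector. The mix makes the smuggler indifferent and guarantees 9/4, so it is optimal.

Yes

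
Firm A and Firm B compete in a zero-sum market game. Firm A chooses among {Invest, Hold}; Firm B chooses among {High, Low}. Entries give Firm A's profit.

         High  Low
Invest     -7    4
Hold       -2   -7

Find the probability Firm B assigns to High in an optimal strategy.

Row minima: Invest → -7, Hold → -7; maximin = -7.
Column maxima: High → -2, Low → 4; minimax = -2.
-7 ≠ -2, so there is no saddle point; optimal play is mixed.
Let Firm A play Invest with probability p. Expected payoff against High: (-7)p + (-2)(1−p) = −5p − 2; against Low: 4p + (-7)(1−p) = 11p − 7.
Setting these equal: −5p − 2 = 11p − 7 ⇒ −16p = -5 ⇒ p = 5/16, and the value is (-5)·(5/16) − 2 = -57/16.
For Firm B: with q = P(High), equating Invest's and Hold's payoffs gives −11q + 4 = 5q − 7 ⇒ q = 11/16.

11/16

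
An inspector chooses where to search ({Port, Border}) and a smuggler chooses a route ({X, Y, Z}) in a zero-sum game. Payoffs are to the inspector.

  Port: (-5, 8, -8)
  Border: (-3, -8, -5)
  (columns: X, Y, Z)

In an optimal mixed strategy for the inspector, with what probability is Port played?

3/19

Row minima: Port → -8, Border → -8; maximin = -8.
Column maxima: X → -3, Y → 8, Z → -5; minimax = -5.
-8 ≠ -5, so there is no saddle point; optimal play is mixed.
X is strictly dominated by Z (it gives the inspector strictly more in every row), so the smuggler never plays it.
On the remaining 2×2 (Port, Border vs Y, Z):
Let the inspector play Port with probability p. Expected payoff against Y: 8p + (-8)(1−p) = 16p − 8; against Z: (-8)p + (-5)(1−p) = −3p − 5.
Setting these equal: 16p − 8 = −3p − 5 ⇒ 19p = 3 ⇒ p = 3/19, and the value is (16)·(3/19) − 8 = -104/19.
For the smuggler: with q = P(Y), equating Port's and Border's payoffs gives 16q − 8 = −3q − 5 ⇒ q = 3/19.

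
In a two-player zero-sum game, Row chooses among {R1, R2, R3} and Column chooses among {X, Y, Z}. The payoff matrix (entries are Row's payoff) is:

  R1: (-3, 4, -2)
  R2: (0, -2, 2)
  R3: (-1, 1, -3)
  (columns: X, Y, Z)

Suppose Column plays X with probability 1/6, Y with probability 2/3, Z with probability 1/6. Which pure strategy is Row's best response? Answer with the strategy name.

Expected payoff of R1: (1/6)·(-3) + (2/3)·4 + (1/6)·(-2) = 11/6.
Expected payoff of R2: (1/6)·0 + (2/3)·(-2) + (1/6)·2 = -1.
Expected payoff of R3: (1/6)·(-1) + (2/3)·1 + (1/6)·(-3) = 0.
The largest is 11/6, so Row's best response is R1.

R1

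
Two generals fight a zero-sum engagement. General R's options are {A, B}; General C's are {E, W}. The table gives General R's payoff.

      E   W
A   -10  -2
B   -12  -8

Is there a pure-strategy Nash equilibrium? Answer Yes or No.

Yes

Row minima: A → -10, B → -12; maximin = -10.
Column maxima: E → -10, W → -2; minimax = -10.
maximin = minimax = -10, so a saddle point exists.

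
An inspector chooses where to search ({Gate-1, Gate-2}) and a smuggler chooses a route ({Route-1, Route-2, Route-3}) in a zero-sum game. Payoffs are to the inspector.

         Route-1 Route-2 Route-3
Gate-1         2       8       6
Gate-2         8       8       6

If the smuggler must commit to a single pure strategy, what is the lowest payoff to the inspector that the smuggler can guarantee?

6

Column maxima: Route-1 → 8, Route-2 → 8, Route-3 → 6.
The smallest of these is 6.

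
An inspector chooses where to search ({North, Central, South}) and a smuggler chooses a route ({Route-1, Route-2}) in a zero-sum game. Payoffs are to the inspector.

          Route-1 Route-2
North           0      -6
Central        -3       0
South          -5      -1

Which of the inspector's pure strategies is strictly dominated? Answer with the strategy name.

South

Central gives a strictly higher payoff than South against every column: -3 > -5, 0 > -1.
So South is strictly dominated and the inspector never plays it.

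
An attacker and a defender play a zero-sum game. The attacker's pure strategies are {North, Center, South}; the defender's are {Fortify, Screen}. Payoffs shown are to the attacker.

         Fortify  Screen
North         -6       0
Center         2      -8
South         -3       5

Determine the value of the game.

-7/9

Row minima: North → -6, Center → -8, South → -3; maximin = -3.
Column maxima: Fortify → 2, Screen → 5; minimax = 2.
-3 ≠ 2, so there is no saddle point; optimal play is mixed.
North is strictly dominated by South, so the attacker never plays it.
On the remaining 2×2 (Center, South vs Fortify, Screen):
Let the attacker play Center with probability p. Expected payoff against Fortify: 2p + (-3)(1−p) = 5p − 3; against Screen: (-8)p + 5(1−p) = −13p + 5.
Setting these equal: 5p − 3 = −13p + 5 ⇒ 18p = 8 ⇒ p = 4/9, and the value is (5)·(4/9) − 3 = -7/9.
For the defender: with q = P(Fortify), equating Center's and South's payoffs gives 10q − 8 = −8q + 5 ⇒ q = 13/18.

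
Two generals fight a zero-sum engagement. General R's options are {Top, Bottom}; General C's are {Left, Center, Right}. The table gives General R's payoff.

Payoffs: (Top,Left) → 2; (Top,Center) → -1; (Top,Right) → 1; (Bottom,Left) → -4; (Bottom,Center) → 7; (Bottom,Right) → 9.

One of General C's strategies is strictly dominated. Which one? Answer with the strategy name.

Center holds General R's payoff strictly below Right in every row: -1 < 1, 7 < 9.
So Right is strictly dominated for General C.

Right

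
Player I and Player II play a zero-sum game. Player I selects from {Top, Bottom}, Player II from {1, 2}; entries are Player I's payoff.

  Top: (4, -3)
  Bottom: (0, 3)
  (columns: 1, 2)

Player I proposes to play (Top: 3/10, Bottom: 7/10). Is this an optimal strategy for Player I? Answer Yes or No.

Against 1 this mix gives (3/10)·4 + (7/10)·0 = 6/5.
Against 2 this mix gives (3/10)·(-3) + (7/10)·3 = 6/5.
All of Player II's active replies (1, 2) yield 6/5, and no column does worse for Player I. The mix makes Player II indifferent and guarantees 6/5, so it is optimal.

Yes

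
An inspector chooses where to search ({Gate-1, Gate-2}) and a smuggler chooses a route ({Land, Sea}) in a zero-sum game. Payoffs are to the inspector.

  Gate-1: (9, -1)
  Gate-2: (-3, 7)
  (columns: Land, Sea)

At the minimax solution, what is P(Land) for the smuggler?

Row minima: Gate-1 → -1, Gate-2 → -3; maximin = -1.
Column maxima: Land → 9, Sea → 7; minimax = 7.
-1 ≠ 7, so there is no saddle point; optimal play is mixed.
Let the inspector play Gate-1 with probability p. Expected payoff against Land: 9p + (-3)(1−p) = 12p − 3; against Sea: (-1)p + 7(1−p) = −8p + 7.
Setting these equal: 12p − 3 = −8p + 7 ⇒ 20p = 10 ⇒ p = 1/2, and the value is (12)·(1/2) − 3 = 3.
For the smuggler: with q = P(Land), equating Gate-1's and Gate-2's payoffs gives 10q − 1 = −10q + 7 ⇒ q = 2/5.

2/5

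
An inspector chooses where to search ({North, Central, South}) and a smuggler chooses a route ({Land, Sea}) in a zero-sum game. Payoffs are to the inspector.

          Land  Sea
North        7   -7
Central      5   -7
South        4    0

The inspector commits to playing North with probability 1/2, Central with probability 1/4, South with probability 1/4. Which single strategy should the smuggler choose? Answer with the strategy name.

If the smuggler plays Land, the inspector's expected payoff is (1/2)·7 + (1/4)·5 + (1/4)·4 = 23/4.
If the smuggler plays Sea, the inspector's expected payoff is (1/2)·(-7) + (1/4)·(-7) + (1/4)·0 = -21/4.
The smuggler minimizes the inspector's payoff; the smallest is -21/4, so the best response is Sea.

Sea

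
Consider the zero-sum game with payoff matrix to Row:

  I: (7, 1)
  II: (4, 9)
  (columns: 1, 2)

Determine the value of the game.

59/11

Row minima: I → 1, II → 4; maximin = 4.
Column maxima: 1 → 7, 2 → 9; minimax = 7.
4 ≠ 7, so there is no saddle point; optimal play is mixed.
Let Row play I with probability p. Expected payoff against 1: 7p + 4(1−p) = 3p + 4; against 2: 1p + 9(1−p) = −8p + 9.
Setting these equal: 3p + 4 = −8p + 9 ⇒ 11p = 5 ⇒ p = 5/11, and the value is (3)·(5/11) + 4 = 59/11.
For Column: with q = P(1), equating I's and II's payoffs gives 6q + 1 = −5q + 9 ⇒ q = 8/11.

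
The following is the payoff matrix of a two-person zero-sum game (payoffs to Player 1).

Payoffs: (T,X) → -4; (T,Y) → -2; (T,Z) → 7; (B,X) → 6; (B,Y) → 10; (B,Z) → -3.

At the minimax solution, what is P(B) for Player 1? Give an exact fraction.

11/20

Row minima: T → -4, B → -3; maximin = -3.
Column maxima: X → 6, Y → 10, Z → 7; minimax = 6.
-3 ≠ 6, so there is no saddle point; optimal play is mixed.
Y is strictly dominated by X (it gives Player 1 strictly more in every row), so Player 2 never plays it.
On the remaining 2×2 (T, B vs X, Z):
Let Player 1 play T with probability p. Expected payoff against X: (-4)p + 6(1−p) = −10p + 6; against Z: 7p + (-3)(1−p) = 10p − 3.
Setting these equal: −10p + 6 = 10p − 3 ⇒ −20p = -9 ⇒ p = 9/20, and the value is (-10)·(9/20) + 6 = 3/2.
For Player 2: with q = P(X), equating T's and B's payoffs gives −11q + 7 = 9q − 3 ⇒ q = 1/2.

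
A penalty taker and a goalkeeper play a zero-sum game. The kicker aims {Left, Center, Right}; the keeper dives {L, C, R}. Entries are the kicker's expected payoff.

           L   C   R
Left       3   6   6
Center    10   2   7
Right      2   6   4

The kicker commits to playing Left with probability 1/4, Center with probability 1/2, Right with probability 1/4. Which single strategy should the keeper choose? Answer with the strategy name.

C

If the keeper plays L, the kicker's expected payoff is (1/4)·3 + (1/2)·10 + (1/4)·2 = 25/4.
If the keeper plays C, the kicker's expected payoff is (1/4)·6 + (1/2)·2 + (1/4)·6 = 4.
If the keeper plays R, the kicker's expected payoff is (1/4)·6 + (1/2)·7 + (1/4)·4 = 6.
The keeper minimizes the kicker's payoff; the smallest is 4, so the best response is C.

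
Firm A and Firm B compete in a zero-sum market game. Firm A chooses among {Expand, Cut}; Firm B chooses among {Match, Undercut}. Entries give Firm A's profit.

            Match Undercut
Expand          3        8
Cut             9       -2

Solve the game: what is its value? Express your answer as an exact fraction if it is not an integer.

Row minima: Expand → 3, Cut → -2; maximin = 3.
Column maxima: Match → 9, Undercut → 8; minimax = 8.
3 ≠ 8, so there is no saddle point; optimal play is mixed.
Let Firm A play Expand with probability p. Expected payoff against Match: 3p + 9(1−p) = −6p + 9; against Undercut: 8p + (-2)(1−p) = 10p − 2.
Setting these equal: −6p + 9 = 10p − 2 ⇒ −16p = -11 ⇒ p = 11/16, and the value is (-6)·(11/16) + 9 = 39/8.
For Firm B: with q = P(Match), equating Expand's and Cut's payoffs gives −5q + 8 = 11q − 2 ⇒ q = 5/8.

39/8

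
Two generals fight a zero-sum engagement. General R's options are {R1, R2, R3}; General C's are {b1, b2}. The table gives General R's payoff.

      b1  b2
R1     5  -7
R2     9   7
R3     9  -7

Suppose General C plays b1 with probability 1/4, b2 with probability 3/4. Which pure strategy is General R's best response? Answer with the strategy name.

Expected payoff of R1: (1/4)·5 + (3/4)·(-7) = -4.
Expected payoff of R2: (1/4)·9 + (3/4)·7 = 15/2.
Expected payoff of R3: (1/4)·9 + (3/4)·(-7) = -3.
The largest is 15/2, so General R's best response is R2.

R2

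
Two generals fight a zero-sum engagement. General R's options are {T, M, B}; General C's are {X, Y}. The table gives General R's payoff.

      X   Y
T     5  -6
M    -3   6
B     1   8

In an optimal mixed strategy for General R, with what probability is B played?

11/18

Row minima: T → -6, M → -3, B → 1; maximin = 1.
Column maxima: X → 5, Y → 8; minimax = 5.
1 ≠ 5, so there is no saddle point; optimal play is mixed.
M is strictly dominated by B, so General R never plays it.
On the remaining 2×2 (T, B vs X, Y):
Let General R play T with probability p. Expected payoff against X: 5p + 1(1−p) = 4p + 1; against Y: (-6)p + 8(1−p) = −14p + 8.
Setting these equal: 4p + 1 = −14p + 8 ⇒ 18p = 7 ⇒ p = 7/18, and the value is (4)·(7/18) + 1 = 23/9.
For General C: with q = P(X), equating T's and B's payoffs gives 11q − 6 = −7q + 8 ⇒ q = 7/9.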